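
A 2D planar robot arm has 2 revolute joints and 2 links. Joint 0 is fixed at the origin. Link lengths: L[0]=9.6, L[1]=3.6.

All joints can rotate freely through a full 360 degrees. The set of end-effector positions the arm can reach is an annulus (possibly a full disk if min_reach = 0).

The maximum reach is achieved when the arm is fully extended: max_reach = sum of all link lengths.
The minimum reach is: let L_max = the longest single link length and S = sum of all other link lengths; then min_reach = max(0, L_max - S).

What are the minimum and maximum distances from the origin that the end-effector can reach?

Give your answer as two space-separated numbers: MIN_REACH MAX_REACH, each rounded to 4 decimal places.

Answer: 6.0000 13.2000

Derivation:
Link lengths: [9.6, 3.6]
max_reach = 9.6 + 3.6 = 13.2
L_max = max([9.6, 3.6]) = 9.6
S (sum of others) = 13.2 - 9.6 = 3.6
min_reach = max(0, 9.6 - 3.6) = max(0, 6) = 6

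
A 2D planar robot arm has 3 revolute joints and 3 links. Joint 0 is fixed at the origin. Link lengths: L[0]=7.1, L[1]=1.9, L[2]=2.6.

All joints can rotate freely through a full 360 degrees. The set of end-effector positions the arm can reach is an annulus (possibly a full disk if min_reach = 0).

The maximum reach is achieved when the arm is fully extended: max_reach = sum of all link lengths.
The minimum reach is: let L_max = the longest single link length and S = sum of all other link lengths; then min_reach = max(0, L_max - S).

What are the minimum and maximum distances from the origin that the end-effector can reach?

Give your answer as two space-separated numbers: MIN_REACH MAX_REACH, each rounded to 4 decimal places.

Link lengths: [7.1, 1.9, 2.6]
max_reach = 7.1 + 1.9 + 2.6 = 11.6
L_max = max([7.1, 1.9, 2.6]) = 7.1
S (sum of others) = 11.6 - 7.1 = 4.5
min_reach = max(0, 7.1 - 4.5) = max(0, 2.6) = 2.6

Answer: 2.6000 11.6000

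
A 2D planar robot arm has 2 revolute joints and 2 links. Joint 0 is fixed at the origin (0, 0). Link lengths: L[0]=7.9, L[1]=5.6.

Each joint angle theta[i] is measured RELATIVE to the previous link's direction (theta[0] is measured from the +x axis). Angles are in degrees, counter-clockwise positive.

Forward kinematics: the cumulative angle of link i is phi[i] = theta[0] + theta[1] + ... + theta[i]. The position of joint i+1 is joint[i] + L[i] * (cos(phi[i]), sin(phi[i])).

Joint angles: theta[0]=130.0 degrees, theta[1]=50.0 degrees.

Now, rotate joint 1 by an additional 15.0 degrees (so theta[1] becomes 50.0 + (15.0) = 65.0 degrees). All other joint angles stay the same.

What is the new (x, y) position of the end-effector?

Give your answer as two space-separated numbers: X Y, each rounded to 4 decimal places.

joint[0] = (0.0000, 0.0000)  (base)
link 0: phi[0] = 130 = 130 deg
  cos(130 deg) = -0.6428, sin(130 deg) = 0.7660
  joint[1] = (0.0000, 0.0000) + 7.9 * (-0.6428, 0.7660) = (0.0000 + -5.0780, 0.0000 + 6.0518) = (-5.0780, 6.0518)
link 1: phi[1] = 130 + 65 = 195 deg
  cos(195 deg) = -0.9659, sin(195 deg) = -0.2588
  joint[2] = (-5.0780, 6.0518) + 5.6 * (-0.9659, -0.2588) = (-5.0780 + -5.4092, 6.0518 + -1.4494) = (-10.4872, 4.6024)
End effector: (-10.4872, 4.6024)

Answer: -10.4872 4.6024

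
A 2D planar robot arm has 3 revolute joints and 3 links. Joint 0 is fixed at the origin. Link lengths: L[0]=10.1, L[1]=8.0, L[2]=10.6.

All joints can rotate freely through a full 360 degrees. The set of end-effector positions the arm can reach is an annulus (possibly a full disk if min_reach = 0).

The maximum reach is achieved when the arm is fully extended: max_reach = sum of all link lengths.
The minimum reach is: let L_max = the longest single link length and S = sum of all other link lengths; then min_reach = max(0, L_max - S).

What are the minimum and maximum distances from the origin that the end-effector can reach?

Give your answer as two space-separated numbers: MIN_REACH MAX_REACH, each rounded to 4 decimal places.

Link lengths: [10.1, 8.0, 10.6]
max_reach = 10.1 + 8 + 10.6 = 28.7
L_max = max([10.1, 8.0, 10.6]) = 10.6
S (sum of others) = 28.7 - 10.6 = 18.1
min_reach = max(0, 10.6 - 18.1) = max(0, -7.5) = 0

Answer: 0.0000 28.7000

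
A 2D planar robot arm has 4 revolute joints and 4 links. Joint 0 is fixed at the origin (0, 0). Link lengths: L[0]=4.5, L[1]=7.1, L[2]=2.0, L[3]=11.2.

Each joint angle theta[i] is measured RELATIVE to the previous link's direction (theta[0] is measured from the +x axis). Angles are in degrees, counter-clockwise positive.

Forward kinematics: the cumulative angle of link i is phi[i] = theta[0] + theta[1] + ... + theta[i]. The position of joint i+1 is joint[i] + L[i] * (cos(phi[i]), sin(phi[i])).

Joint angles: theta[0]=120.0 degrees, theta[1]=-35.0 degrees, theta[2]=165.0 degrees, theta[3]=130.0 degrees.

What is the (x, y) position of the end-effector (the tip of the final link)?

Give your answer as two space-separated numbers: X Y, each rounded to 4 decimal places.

Answer: 8.2093 12.9213

Derivation:
joint[0] = (0.0000, 0.0000)  (base)
link 0: phi[0] = 120 = 120 deg
  cos(120 deg) = -0.5000, sin(120 deg) = 0.8660
  joint[1] = (0.0000, 0.0000) + 4.5 * (-0.5000, 0.8660) = (0.0000 + -2.2500, 0.0000 + 3.8971) = (-2.2500, 3.8971)
link 1: phi[1] = 120 + -35 = 85 deg
  cos(85 deg) = 0.0872, sin(85 deg) = 0.9962
  joint[2] = (-2.2500, 3.8971) + 7.1 * (0.0872, 0.9962) = (-2.2500 + 0.6188, 3.8971 + 7.0730) = (-1.6312, 10.9701)
link 2: phi[2] = 120 + -35 + 165 = 250 deg
  cos(250 deg) = -0.3420, sin(250 deg) = -0.9397
  joint[3] = (-1.6312, 10.9701) + 2 * (-0.3420, -0.9397) = (-1.6312 + -0.6840, 10.9701 + -1.8794) = (-2.3152, 9.0907)
link 3: phi[3] = 120 + -35 + 165 + 130 = 380 deg
  cos(380 deg) = 0.9397, sin(380 deg) = 0.3420
  joint[4] = (-2.3152, 9.0907) + 11.2 * (0.9397, 0.3420) = (-2.3152 + 10.5246, 9.0907 + 3.8306) = (8.2093, 12.9213)
End effector: (8.2093, 12.9213)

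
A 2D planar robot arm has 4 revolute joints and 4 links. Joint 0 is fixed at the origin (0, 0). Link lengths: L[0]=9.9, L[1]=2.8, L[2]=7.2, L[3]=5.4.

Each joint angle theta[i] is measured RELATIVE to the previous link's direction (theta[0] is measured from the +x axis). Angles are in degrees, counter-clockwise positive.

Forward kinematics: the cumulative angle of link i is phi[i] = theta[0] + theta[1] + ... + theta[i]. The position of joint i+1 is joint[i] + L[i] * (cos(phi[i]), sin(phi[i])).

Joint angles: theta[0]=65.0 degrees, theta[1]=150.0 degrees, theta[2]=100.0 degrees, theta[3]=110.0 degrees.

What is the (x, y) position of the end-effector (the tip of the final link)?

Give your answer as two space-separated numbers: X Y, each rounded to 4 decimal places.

joint[0] = (0.0000, 0.0000)  (base)
link 0: phi[0] = 65 = 65 deg
  cos(65 deg) = 0.4226, sin(65 deg) = 0.9063
  joint[1] = (0.0000, 0.0000) + 9.9 * (0.4226, 0.9063) = (0.0000 + 4.1839, 0.0000 + 8.9724) = (4.1839, 8.9724)
link 1: phi[1] = 65 + 150 = 215 deg
  cos(215 deg) = -0.8192, sin(215 deg) = -0.5736
  joint[2] = (4.1839, 8.9724) + 2.8 * (-0.8192, -0.5736) = (4.1839 + -2.2936, 8.9724 + -1.6060) = (1.8903, 7.3664)
link 2: phi[2] = 65 + 150 + 100 = 315 deg
  cos(315 deg) = 0.7071, sin(315 deg) = -0.7071
  joint[3] = (1.8903, 7.3664) + 7.2 * (0.7071, -0.7071) = (1.8903 + 5.0912, 7.3664 + -5.0912) = (6.9815, 2.2753)
link 3: phi[3] = 65 + 150 + 100 + 110 = 425 deg
  cos(425 deg) = 0.4226, sin(425 deg) = 0.9063
  joint[4] = (6.9815, 2.2753) + 5.4 * (0.4226, 0.9063) = (6.9815 + 2.2821, 2.2753 + 4.8941) = (9.2636, 7.1693)
End effector: (9.2636, 7.1693)

Answer: 9.2636 7.1693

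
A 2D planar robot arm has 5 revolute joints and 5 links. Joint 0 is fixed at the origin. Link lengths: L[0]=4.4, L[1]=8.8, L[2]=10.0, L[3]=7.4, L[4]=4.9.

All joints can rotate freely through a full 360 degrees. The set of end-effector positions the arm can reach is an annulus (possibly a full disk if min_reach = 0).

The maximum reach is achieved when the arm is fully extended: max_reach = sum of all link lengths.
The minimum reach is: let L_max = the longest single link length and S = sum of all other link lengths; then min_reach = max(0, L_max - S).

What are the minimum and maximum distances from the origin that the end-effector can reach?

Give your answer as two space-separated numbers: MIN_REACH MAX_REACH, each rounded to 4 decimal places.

Answer: 0.0000 35.5000

Derivation:
Link lengths: [4.4, 8.8, 10.0, 7.4, 4.9]
max_reach = 4.4 + 8.8 + 10 + 7.4 + 4.9 = 35.5
L_max = max([4.4, 8.8, 10.0, 7.4, 4.9]) = 10
S (sum of others) = 35.5 - 10 = 25.5
min_reach = max(0, 10 - 25.5) = max(0, -15.5) = 0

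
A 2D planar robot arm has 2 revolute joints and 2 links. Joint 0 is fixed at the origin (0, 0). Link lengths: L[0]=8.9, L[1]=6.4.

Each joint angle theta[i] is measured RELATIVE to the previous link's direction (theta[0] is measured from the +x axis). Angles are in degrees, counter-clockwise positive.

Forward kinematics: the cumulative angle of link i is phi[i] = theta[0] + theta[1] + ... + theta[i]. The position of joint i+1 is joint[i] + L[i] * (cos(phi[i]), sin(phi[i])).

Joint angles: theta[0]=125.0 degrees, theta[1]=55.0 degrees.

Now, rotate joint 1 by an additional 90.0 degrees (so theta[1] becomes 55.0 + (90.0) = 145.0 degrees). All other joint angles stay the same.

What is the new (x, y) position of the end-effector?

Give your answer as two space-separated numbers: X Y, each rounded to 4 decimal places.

joint[0] = (0.0000, 0.0000)  (base)
link 0: phi[0] = 125 = 125 deg
  cos(125 deg) = -0.5736, sin(125 deg) = 0.8192
  joint[1] = (0.0000, 0.0000) + 8.9 * (-0.5736, 0.8192) = (0.0000 + -5.1048, 0.0000 + 7.2905) = (-5.1048, 7.2905)
link 1: phi[1] = 125 + 145 = 270 deg
  cos(270 deg) = -0.0000, sin(270 deg) = -1.0000
  joint[2] = (-5.1048, 7.2905) + 6.4 * (-0.0000, -1.0000) = (-5.1048 + -0.0000, 7.2905 + -6.4000) = (-5.1048, 0.8905)
End effector: (-5.1048, 0.8905)

Answer: -5.1048 0.8905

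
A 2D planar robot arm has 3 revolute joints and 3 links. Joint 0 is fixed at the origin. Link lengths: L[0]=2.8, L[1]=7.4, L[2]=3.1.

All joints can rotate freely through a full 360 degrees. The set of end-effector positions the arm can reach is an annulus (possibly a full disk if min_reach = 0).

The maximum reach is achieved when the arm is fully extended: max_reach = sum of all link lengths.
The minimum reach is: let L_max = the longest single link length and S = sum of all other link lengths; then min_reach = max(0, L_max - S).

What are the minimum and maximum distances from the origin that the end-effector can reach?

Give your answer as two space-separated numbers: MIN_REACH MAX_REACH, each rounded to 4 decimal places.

Answer: 1.5000 13.3000

Derivation:
Link lengths: [2.8, 7.4, 3.1]
max_reach = 2.8 + 7.4 + 3.1 = 13.3
L_max = max([2.8, 7.4, 3.1]) = 7.4
S (sum of others) = 13.3 - 7.4 = 5.9
min_reach = max(0, 7.4 - 5.9) = max(0, 1.5) = 1.5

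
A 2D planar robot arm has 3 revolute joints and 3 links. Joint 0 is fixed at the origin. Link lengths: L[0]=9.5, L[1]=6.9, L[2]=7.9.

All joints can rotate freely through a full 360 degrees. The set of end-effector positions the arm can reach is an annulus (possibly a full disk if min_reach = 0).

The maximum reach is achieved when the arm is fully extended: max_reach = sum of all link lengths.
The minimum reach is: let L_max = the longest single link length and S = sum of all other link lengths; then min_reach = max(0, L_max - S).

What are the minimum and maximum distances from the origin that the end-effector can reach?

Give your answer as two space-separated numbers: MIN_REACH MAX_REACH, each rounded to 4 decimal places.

Answer: 0.0000 24.3000

Derivation:
Link lengths: [9.5, 6.9, 7.9]
max_reach = 9.5 + 6.9 + 7.9 = 24.3
L_max = max([9.5, 6.9, 7.9]) = 9.5
S (sum of others) = 24.3 - 9.5 = 14.8
min_reach = max(0, 9.5 - 14.8) = max(0, -5.3) = 0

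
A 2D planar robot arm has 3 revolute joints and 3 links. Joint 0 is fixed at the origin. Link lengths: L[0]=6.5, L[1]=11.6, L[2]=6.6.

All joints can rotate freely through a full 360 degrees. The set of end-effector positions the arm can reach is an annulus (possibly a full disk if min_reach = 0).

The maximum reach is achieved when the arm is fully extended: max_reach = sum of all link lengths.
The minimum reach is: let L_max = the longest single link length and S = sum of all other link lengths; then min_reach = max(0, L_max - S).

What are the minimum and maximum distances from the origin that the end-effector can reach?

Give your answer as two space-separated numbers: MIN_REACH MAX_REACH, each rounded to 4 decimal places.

Link lengths: [6.5, 11.6, 6.6]
max_reach = 6.5 + 11.6 + 6.6 = 24.7
L_max = max([6.5, 11.6, 6.6]) = 11.6
S (sum of others) = 24.7 - 11.6 = 13.1
min_reach = max(0, 11.6 - 13.1) = max(0, -1.5) = 0

Answer: 0.0000 24.7000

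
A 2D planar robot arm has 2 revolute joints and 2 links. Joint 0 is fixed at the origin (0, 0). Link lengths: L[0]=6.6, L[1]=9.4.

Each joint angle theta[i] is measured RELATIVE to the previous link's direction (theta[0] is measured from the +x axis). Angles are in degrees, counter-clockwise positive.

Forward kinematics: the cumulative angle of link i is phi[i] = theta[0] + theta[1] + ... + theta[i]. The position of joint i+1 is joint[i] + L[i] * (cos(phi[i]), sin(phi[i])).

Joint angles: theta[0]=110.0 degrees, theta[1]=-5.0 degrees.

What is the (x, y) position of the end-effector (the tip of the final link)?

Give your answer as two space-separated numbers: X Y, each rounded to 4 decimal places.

Answer: -4.6902 15.2817

Derivation:
joint[0] = (0.0000, 0.0000)  (base)
link 0: phi[0] = 110 = 110 deg
  cos(110 deg) = -0.3420, sin(110 deg) = 0.9397
  joint[1] = (0.0000, 0.0000) + 6.6 * (-0.3420, 0.9397) = (0.0000 + -2.2573, 0.0000 + 6.2020) = (-2.2573, 6.2020)
link 1: phi[1] = 110 + -5 = 105 deg
  cos(105 deg) = -0.2588, sin(105 deg) = 0.9659
  joint[2] = (-2.2573, 6.2020) + 9.4 * (-0.2588, 0.9659) = (-2.2573 + -2.4329, 6.2020 + 9.0797) = (-4.6902, 15.2817)
End effector: (-4.6902, 15.2817)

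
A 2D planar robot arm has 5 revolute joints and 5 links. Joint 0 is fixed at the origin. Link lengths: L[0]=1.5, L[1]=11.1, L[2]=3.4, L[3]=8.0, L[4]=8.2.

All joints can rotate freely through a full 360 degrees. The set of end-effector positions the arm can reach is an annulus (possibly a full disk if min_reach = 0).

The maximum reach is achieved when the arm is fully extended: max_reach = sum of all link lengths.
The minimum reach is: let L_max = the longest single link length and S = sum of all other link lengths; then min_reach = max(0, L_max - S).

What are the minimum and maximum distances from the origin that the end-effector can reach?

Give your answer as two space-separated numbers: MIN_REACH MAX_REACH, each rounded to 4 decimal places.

Answer: 0.0000 32.2000

Derivation:
Link lengths: [1.5, 11.1, 3.4, 8.0, 8.2]
max_reach = 1.5 + 11.1 + 3.4 + 8 + 8.2 = 32.2
L_max = max([1.5, 11.1, 3.4, 8.0, 8.2]) = 11.1
S (sum of others) = 32.2 - 11.1 = 21.1
min_reach = max(0, 11.1 - 21.1) = max(0, -10) = 0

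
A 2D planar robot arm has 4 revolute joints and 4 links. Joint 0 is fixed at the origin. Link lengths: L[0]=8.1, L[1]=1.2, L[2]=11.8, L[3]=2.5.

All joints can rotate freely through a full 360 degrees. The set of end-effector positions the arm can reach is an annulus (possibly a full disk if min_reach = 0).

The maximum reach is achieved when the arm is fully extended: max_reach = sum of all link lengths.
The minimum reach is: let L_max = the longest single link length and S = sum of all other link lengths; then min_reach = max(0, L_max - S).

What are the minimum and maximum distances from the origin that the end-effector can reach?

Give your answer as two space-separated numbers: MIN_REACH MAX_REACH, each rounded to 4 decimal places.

Answer: 0.0000 23.6000

Derivation:
Link lengths: [8.1, 1.2, 11.8, 2.5]
max_reach = 8.1 + 1.2 + 11.8 + 2.5 = 23.6
L_max = max([8.1, 1.2, 11.8, 2.5]) = 11.8
S (sum of others) = 23.6 - 11.8 = 11.8
min_reach = max(0, 11.8 - 11.8) = max(0, 0) = 0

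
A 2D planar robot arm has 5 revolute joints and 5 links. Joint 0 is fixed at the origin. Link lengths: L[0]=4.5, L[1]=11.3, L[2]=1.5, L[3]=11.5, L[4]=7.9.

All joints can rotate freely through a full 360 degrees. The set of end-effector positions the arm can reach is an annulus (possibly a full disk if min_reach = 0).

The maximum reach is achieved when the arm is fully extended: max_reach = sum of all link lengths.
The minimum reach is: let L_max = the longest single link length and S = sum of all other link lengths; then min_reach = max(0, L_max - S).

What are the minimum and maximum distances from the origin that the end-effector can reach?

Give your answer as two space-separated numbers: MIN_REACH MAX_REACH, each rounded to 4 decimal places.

Link lengths: [4.5, 11.3, 1.5, 11.5, 7.9]
max_reach = 4.5 + 11.3 + 1.5 + 11.5 + 7.9 = 36.7
L_max = max([4.5, 11.3, 1.5, 11.5, 7.9]) = 11.5
S (sum of others) = 36.7 - 11.5 = 25.2
min_reach = max(0, 11.5 - 25.2) = max(0, -13.7) = 0

Answer: 0.0000 36.7000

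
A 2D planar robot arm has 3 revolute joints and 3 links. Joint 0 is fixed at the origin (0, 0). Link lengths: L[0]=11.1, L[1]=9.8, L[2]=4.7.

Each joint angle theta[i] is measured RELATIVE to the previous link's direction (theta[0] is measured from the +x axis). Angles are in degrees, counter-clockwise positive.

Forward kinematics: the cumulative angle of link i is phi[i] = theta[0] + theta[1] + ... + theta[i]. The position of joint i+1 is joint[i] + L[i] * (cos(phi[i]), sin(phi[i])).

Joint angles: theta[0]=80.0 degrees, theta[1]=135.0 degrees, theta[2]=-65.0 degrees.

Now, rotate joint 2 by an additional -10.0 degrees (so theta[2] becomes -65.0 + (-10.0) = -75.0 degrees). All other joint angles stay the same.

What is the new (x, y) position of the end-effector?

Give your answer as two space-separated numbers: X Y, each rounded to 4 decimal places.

Answer: -9.7006 8.3314

Derivation:
joint[0] = (0.0000, 0.0000)  (base)
link 0: phi[0] = 80 = 80 deg
  cos(80 deg) = 0.1736, sin(80 deg) = 0.9848
  joint[1] = (0.0000, 0.0000) + 11.1 * (0.1736, 0.9848) = (0.0000 + 1.9275, 0.0000 + 10.9314) = (1.9275, 10.9314)
link 1: phi[1] = 80 + 135 = 215 deg
  cos(215 deg) = -0.8192, sin(215 deg) = -0.5736
  joint[2] = (1.9275, 10.9314) + 9.8 * (-0.8192, -0.5736) = (1.9275 + -8.0277, 10.9314 + -5.6210) = (-6.1002, 5.3103)
link 2: phi[2] = 80 + 135 + -75 = 140 deg
  cos(140 deg) = -0.7660, sin(140 deg) = 0.6428
  joint[3] = (-6.1002, 5.3103) + 4.7 * (-0.7660, 0.6428) = (-6.1002 + -3.6004, 5.3103 + 3.0211) = (-9.7006, 8.3314)
End effector: (-9.7006, 8.3314)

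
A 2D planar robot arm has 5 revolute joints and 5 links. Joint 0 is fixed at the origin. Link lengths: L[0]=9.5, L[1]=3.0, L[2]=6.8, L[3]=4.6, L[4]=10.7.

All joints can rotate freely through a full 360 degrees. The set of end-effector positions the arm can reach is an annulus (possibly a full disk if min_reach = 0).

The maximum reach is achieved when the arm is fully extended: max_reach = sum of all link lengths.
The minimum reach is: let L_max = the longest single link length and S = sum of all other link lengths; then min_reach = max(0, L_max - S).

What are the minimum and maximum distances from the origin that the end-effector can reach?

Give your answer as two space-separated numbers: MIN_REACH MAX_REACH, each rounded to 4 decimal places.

Answer: 0.0000 34.6000

Derivation:
Link lengths: [9.5, 3.0, 6.8, 4.6, 10.7]
max_reach = 9.5 + 3 + 6.8 + 4.6 + 10.7 = 34.6
L_max = max([9.5, 3.0, 6.8, 4.6, 10.7]) = 10.7
S (sum of others) = 34.6 - 10.7 = 23.9
min_reach = max(0, 10.7 - 23.9) = max(0, -13.2) = 0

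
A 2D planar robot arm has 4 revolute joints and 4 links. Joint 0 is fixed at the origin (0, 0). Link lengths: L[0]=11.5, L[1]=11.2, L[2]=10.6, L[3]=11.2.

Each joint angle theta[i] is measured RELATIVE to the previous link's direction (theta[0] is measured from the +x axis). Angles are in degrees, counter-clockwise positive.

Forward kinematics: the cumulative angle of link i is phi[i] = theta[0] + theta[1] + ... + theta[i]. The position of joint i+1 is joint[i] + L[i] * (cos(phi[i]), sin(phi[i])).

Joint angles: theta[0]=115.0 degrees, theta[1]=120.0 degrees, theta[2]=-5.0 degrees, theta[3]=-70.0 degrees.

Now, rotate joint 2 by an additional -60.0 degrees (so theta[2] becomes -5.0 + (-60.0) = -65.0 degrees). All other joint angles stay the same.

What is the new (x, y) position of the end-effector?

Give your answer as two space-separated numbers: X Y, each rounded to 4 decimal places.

Answer: -23.6680 14.1186

Derivation:
joint[0] = (0.0000, 0.0000)  (base)
link 0: phi[0] = 115 = 115 deg
  cos(115 deg) = -0.4226, sin(115 deg) = 0.9063
  joint[1] = (0.0000, 0.0000) + 11.5 * (-0.4226, 0.9063) = (0.0000 + -4.8601, 0.0000 + 10.4225) = (-4.8601, 10.4225)
link 1: phi[1] = 115 + 120 = 235 deg
  cos(235 deg) = -0.5736, sin(235 deg) = -0.8192
  joint[2] = (-4.8601, 10.4225) + 11.2 * (-0.5736, -0.8192) = (-4.8601 + -6.4241, 10.4225 + -9.1745) = (-11.2842, 1.2480)
link 2: phi[2] = 115 + 120 + -65 = 170 deg
  cos(170 deg) = -0.9848, sin(170 deg) = 0.1736
  joint[3] = (-11.2842, 1.2480) + 10.6 * (-0.9848, 0.1736) = (-11.2842 + -10.4390, 1.2480 + 1.8407) = (-21.7231, 3.0887)
link 3: phi[3] = 115 + 120 + -65 + -70 = 100 deg
  cos(100 deg) = -0.1736, sin(100 deg) = 0.9848
  joint[4] = (-21.7231, 3.0887) + 11.2 * (-0.1736, 0.9848) = (-21.7231 + -1.9449, 3.0887 + 11.0298) = (-23.6680, 14.1186)
End effector: (-23.6680, 14.1186)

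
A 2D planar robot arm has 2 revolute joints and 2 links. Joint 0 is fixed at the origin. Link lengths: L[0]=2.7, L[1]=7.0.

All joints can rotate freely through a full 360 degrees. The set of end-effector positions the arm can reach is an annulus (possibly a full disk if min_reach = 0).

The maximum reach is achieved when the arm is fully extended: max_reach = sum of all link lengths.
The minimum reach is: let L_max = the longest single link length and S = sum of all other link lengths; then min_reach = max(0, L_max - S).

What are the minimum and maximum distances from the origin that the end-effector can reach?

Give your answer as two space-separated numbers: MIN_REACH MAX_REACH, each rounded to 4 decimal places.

Link lengths: [2.7, 7.0]
max_reach = 2.7 + 7 = 9.7
L_max = max([2.7, 7.0]) = 7
S (sum of others) = 9.7 - 7 = 2.7
min_reach = max(0, 7 - 2.7) = max(0, 4.3) = 4.3

Answer: 4.3000 9.7000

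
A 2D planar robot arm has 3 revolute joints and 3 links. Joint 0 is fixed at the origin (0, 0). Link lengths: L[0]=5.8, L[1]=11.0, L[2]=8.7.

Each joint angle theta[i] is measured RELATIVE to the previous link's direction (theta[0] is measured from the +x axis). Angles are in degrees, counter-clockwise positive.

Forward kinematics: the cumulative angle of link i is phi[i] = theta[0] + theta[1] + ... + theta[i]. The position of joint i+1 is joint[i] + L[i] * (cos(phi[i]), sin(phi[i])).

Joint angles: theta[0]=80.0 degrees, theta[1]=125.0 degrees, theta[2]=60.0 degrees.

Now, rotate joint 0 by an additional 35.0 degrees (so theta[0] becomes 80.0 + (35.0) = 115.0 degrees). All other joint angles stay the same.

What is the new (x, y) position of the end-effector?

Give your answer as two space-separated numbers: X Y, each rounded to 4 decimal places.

joint[0] = (0.0000, 0.0000)  (base)
link 0: phi[0] = 115 = 115 deg
  cos(115 deg) = -0.4226, sin(115 deg) = 0.9063
  joint[1] = (0.0000, 0.0000) + 5.8 * (-0.4226, 0.9063) = (0.0000 + -2.4512, 0.0000 + 5.2566) = (-2.4512, 5.2566)
link 1: phi[1] = 115 + 125 = 240 deg
  cos(240 deg) = -0.5000, sin(240 deg) = -0.8660
  joint[2] = (-2.4512, 5.2566) + 11 * (-0.5000, -0.8660) = (-2.4512 + -5.5000, 5.2566 + -9.5263) = (-7.9512, -4.2697)
link 2: phi[2] = 115 + 125 + 60 = 300 deg
  cos(300 deg) = 0.5000, sin(300 deg) = -0.8660
  joint[3] = (-7.9512, -4.2697) + 8.7 * (0.5000, -0.8660) = (-7.9512 + 4.3500, -4.2697 + -7.5344) = (-3.6012, -11.8041)
End effector: (-3.6012, -11.8041)

Answer: -3.6012 -11.8041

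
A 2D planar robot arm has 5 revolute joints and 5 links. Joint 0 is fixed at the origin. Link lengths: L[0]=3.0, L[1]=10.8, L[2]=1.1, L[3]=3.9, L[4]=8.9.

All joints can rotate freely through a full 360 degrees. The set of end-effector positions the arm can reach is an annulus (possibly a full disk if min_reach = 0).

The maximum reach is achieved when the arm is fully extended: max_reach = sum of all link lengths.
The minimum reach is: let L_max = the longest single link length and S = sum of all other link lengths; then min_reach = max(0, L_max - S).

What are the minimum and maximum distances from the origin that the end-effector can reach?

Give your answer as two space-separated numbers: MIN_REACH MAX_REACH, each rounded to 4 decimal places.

Answer: 0.0000 27.7000

Derivation:
Link lengths: [3.0, 10.8, 1.1, 3.9, 8.9]
max_reach = 3 + 10.8 + 1.1 + 3.9 + 8.9 = 27.7
L_max = max([3.0, 10.8, 1.1, 3.9, 8.9]) = 10.8
S (sum of others) = 27.7 - 10.8 = 16.9
min_reach = max(0, 10.8 - 16.9) = max(0, -6.1) = 0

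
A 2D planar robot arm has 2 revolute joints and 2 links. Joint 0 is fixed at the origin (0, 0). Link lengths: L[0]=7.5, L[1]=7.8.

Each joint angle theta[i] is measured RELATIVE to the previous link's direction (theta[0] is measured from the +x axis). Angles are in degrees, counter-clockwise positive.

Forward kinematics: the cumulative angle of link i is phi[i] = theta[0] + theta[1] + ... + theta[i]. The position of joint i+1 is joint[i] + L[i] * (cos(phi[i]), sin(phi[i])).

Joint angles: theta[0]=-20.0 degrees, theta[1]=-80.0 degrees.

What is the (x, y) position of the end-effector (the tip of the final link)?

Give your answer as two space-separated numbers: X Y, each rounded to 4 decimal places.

joint[0] = (0.0000, 0.0000)  (base)
link 0: phi[0] = -20 = -20 deg
  cos(-20 deg) = 0.9397, sin(-20 deg) = -0.3420
  joint[1] = (0.0000, 0.0000) + 7.5 * (0.9397, -0.3420) = (0.0000 + 7.0477, 0.0000 + -2.5652) = (7.0477, -2.5652)
link 1: phi[1] = -20 + -80 = -100 deg
  cos(-100 deg) = -0.1736, sin(-100 deg) = -0.9848
  joint[2] = (7.0477, -2.5652) + 7.8 * (-0.1736, -0.9848) = (7.0477 + -1.3545, -2.5652 + -7.6815) = (5.6932, -10.2467)
End effector: (5.6932, -10.2467)

Answer: 5.6932 -10.2467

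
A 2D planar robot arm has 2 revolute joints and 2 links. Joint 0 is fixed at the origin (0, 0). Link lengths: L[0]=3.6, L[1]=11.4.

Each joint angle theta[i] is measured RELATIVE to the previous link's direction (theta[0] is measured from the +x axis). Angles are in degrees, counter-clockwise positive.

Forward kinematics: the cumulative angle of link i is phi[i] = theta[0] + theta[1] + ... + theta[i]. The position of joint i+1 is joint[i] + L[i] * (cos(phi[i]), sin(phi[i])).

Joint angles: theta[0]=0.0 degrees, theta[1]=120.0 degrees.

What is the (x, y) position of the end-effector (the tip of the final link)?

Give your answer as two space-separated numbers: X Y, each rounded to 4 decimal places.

joint[0] = (0.0000, 0.0000)  (base)
link 0: phi[0] = 0 = 0 deg
  cos(0 deg) = 1.0000, sin(0 deg) = 0.0000
  joint[1] = (0.0000, 0.0000) + 3.6 * (1.0000, 0.0000) = (0.0000 + 3.6000, 0.0000 + 0.0000) = (3.6000, 0.0000)
link 1: phi[1] = 0 + 120 = 120 deg
  cos(120 deg) = -0.5000, sin(120 deg) = 0.8660
  joint[2] = (3.6000, 0.0000) + 11.4 * (-0.5000, 0.8660) = (3.6000 + -5.7000, 0.0000 + 9.8727) = (-2.1000, 9.8727)
End effector: (-2.1000, 9.8727)

Answer: -2.1000 9.8727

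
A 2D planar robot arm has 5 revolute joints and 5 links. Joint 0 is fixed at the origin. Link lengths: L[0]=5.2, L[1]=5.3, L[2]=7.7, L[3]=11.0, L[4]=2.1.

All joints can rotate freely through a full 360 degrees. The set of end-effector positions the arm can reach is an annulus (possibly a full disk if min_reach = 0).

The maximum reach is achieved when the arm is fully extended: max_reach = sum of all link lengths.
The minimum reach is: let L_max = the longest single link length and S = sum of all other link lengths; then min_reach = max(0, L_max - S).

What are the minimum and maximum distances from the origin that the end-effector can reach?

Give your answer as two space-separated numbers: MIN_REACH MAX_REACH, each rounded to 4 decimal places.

Link lengths: [5.2, 5.3, 7.7, 11.0, 2.1]
max_reach = 5.2 + 5.3 + 7.7 + 11 + 2.1 = 31.3
L_max = max([5.2, 5.3, 7.7, 11.0, 2.1]) = 11
S (sum of others) = 31.3 - 11 = 20.3
min_reach = max(0, 11 - 20.3) = max(0, -9.3) = 0

Answer: 0.0000 31.3000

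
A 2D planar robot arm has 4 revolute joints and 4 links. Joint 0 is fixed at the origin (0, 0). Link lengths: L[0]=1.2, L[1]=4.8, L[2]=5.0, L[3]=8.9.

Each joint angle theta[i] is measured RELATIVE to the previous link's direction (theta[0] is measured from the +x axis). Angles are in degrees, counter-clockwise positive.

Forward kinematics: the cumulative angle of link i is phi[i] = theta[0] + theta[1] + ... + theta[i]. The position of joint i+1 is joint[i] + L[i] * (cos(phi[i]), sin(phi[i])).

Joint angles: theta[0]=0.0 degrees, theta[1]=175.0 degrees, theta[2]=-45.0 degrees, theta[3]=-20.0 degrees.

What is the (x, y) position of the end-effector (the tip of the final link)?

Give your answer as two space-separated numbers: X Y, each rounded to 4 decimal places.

Answer: -9.8397 12.6118

Derivation:
joint[0] = (0.0000, 0.0000)  (base)
link 0: phi[0] = 0 = 0 deg
  cos(0 deg) = 1.0000, sin(0 deg) = 0.0000
  joint[1] = (0.0000, 0.0000) + 1.2 * (1.0000, 0.0000) = (0.0000 + 1.2000, 0.0000 + 0.0000) = (1.2000, 0.0000)
link 1: phi[1] = 0 + 175 = 175 deg
  cos(175 deg) = -0.9962, sin(175 deg) = 0.0872
  joint[2] = (1.2000, 0.0000) + 4.8 * (-0.9962, 0.0872) = (1.2000 + -4.7817, 0.0000 + 0.4183) = (-3.5817, 0.4183)
link 2: phi[2] = 0 + 175 + -45 = 130 deg
  cos(130 deg) = -0.6428, sin(130 deg) = 0.7660
  joint[3] = (-3.5817, 0.4183) + 5 * (-0.6428, 0.7660) = (-3.5817 + -3.2139, 0.4183 + 3.8302) = (-6.7957, 4.2486)
link 3: phi[3] = 0 + 175 + -45 + -20 = 110 deg
  cos(110 deg) = -0.3420, sin(110 deg) = 0.9397
  joint[4] = (-6.7957, 4.2486) + 8.9 * (-0.3420, 0.9397) = (-6.7957 + -3.0440, 4.2486 + 8.3633) = (-9.8397, 12.6118)
End effector: (-9.8397, 12.6118)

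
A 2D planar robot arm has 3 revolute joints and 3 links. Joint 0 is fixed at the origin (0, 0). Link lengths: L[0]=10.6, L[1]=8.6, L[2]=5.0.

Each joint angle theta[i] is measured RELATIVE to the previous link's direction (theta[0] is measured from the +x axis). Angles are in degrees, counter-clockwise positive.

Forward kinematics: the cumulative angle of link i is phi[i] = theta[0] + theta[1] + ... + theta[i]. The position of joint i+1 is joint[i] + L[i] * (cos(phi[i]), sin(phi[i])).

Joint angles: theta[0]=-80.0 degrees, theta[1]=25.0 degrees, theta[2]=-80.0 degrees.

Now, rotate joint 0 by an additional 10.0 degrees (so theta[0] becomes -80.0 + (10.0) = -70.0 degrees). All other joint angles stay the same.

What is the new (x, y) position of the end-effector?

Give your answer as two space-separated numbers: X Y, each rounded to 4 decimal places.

Answer: 6.8386 -20.1376

Derivation:
joint[0] = (0.0000, 0.0000)  (base)
link 0: phi[0] = -70 = -70 deg
  cos(-70 deg) = 0.3420, sin(-70 deg) = -0.9397
  joint[1] = (0.0000, 0.0000) + 10.6 * (0.3420, -0.9397) = (0.0000 + 3.6254, 0.0000 + -9.9607) = (3.6254, -9.9607)
link 1: phi[1] = -70 + 25 = -45 deg
  cos(-45 deg) = 0.7071, sin(-45 deg) = -0.7071
  joint[2] = (3.6254, -9.9607) + 8.6 * (0.7071, -0.7071) = (3.6254 + 6.0811, -9.9607 + -6.0811) = (9.7065, -16.0419)
link 2: phi[2] = -70 + 25 + -80 = -125 deg
  cos(-125 deg) = -0.5736, sin(-125 deg) = -0.8192
  joint[3] = (9.7065, -16.0419) + 5 * (-0.5736, -0.8192) = (9.7065 + -2.8679, -16.0419 + -4.0958) = (6.8386, -20.1376)
End effector: (6.8386, -20.1376)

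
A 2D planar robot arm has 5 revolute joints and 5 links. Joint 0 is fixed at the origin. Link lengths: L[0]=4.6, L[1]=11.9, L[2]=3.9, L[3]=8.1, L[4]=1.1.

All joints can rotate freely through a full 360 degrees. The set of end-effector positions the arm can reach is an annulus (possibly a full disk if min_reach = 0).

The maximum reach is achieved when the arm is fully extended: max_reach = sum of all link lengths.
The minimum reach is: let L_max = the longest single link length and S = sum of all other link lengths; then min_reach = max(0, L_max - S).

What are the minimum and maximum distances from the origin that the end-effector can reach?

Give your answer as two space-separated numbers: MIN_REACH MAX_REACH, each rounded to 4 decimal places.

Link lengths: [4.6, 11.9, 3.9, 8.1, 1.1]
max_reach = 4.6 + 11.9 + 3.9 + 8.1 + 1.1 = 29.6
L_max = max([4.6, 11.9, 3.9, 8.1, 1.1]) = 11.9
S (sum of others) = 29.6 - 11.9 = 17.7
min_reach = max(0, 11.9 - 17.7) = max(0, -5.8) = 0

Answer: 0.0000 29.6000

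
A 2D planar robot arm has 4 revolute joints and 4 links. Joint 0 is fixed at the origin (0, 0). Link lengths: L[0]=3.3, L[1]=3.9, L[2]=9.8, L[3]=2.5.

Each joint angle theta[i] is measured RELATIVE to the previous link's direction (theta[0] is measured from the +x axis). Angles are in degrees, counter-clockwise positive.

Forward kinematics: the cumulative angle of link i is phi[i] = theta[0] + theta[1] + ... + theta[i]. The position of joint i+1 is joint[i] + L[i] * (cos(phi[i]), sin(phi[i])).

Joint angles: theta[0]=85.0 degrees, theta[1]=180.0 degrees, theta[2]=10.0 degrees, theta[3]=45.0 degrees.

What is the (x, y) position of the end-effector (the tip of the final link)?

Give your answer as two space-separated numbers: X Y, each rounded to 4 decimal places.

Answer: 2.7169 -11.9674

Derivation:
joint[0] = (0.0000, 0.0000)  (base)
link 0: phi[0] = 85 = 85 deg
  cos(85 deg) = 0.0872, sin(85 deg) = 0.9962
  joint[1] = (0.0000, 0.0000) + 3.3 * (0.0872, 0.9962) = (0.0000 + 0.2876, 0.0000 + 3.2874) = (0.2876, 3.2874)
link 1: phi[1] = 85 + 180 = 265 deg
  cos(265 deg) = -0.0872, sin(265 deg) = -0.9962
  joint[2] = (0.2876, 3.2874) + 3.9 * (-0.0872, -0.9962) = (0.2876 + -0.3399, 3.2874 + -3.8852) = (-0.0523, -0.5977)
link 2: phi[2] = 85 + 180 + 10 = 275 deg
  cos(275 deg) = 0.0872, sin(275 deg) = -0.9962
  joint[3] = (-0.0523, -0.5977) + 9.8 * (0.0872, -0.9962) = (-0.0523 + 0.8541, -0.5977 + -9.7627) = (0.8018, -10.3604)
link 3: phi[3] = 85 + 180 + 10 + 45 = 320 deg
  cos(320 deg) = 0.7660, sin(320 deg) = -0.6428
  joint[4] = (0.8018, -10.3604) + 2.5 * (0.7660, -0.6428) = (0.8018 + 1.9151, -10.3604 + -1.6070) = (2.7169, -11.9674)
End effector: (2.7169, -11.9674)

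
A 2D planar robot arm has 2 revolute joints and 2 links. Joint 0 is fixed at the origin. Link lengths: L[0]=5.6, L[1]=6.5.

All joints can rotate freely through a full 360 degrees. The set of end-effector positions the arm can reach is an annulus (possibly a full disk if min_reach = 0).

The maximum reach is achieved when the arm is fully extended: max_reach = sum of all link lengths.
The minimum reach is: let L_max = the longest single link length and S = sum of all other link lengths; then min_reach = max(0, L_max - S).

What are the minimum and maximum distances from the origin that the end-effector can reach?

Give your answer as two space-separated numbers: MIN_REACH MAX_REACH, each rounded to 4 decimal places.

Link lengths: [5.6, 6.5]
max_reach = 5.6 + 6.5 = 12.1
L_max = max([5.6, 6.5]) = 6.5
S (sum of others) = 12.1 - 6.5 = 5.6
min_reach = max(0, 6.5 - 5.6) = max(0, 0.9) = 0.9

Answer: 0.9000 12.1000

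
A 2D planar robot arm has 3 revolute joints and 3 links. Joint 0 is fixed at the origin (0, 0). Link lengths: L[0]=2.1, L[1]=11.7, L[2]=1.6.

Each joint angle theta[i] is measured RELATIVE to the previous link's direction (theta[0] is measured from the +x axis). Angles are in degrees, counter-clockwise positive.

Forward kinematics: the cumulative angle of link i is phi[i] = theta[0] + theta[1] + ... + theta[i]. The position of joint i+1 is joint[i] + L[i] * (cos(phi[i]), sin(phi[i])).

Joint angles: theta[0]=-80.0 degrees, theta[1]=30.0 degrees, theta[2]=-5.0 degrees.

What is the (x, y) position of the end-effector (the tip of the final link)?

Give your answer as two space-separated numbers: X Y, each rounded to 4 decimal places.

Answer: 8.8030 -12.3415

Derivation:
joint[0] = (0.0000, 0.0000)  (base)
link 0: phi[0] = -80 = -80 deg
  cos(-80 deg) = 0.1736, sin(-80 deg) = -0.9848
  joint[1] = (0.0000, 0.0000) + 2.1 * (0.1736, -0.9848) = (0.0000 + 0.3647, 0.0000 + -2.0681) = (0.3647, -2.0681)
link 1: phi[1] = -80 + 30 = -50 deg
  cos(-50 deg) = 0.6428, sin(-50 deg) = -0.7660
  joint[2] = (0.3647, -2.0681) + 11.7 * (0.6428, -0.7660) = (0.3647 + 7.5206, -2.0681 + -8.9627) = (7.8853, -11.0308)
link 2: phi[2] = -80 + 30 + -5 = -55 deg
  cos(-55 deg) = 0.5736, sin(-55 deg) = -0.8192
  joint[3] = (7.8853, -11.0308) + 1.6 * (0.5736, -0.8192) = (7.8853 + 0.9177, -11.0308 + -1.3106) = (8.8030, -12.3415)
End effector: (8.8030, -12.3415)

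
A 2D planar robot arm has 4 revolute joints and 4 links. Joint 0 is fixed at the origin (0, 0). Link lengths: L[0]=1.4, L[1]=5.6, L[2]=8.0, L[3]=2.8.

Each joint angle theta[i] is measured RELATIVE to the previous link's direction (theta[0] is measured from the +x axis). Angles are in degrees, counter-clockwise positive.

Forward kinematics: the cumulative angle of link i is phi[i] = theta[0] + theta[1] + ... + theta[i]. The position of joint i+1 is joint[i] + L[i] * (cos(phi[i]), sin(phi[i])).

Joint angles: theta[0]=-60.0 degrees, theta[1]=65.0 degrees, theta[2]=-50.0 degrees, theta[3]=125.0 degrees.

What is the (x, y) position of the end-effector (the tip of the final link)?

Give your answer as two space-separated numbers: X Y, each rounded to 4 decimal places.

joint[0] = (0.0000, 0.0000)  (base)
link 0: phi[0] = -60 = -60 deg
  cos(-60 deg) = 0.5000, sin(-60 deg) = -0.8660
  joint[1] = (0.0000, 0.0000) + 1.4 * (0.5000, -0.8660) = (0.0000 + 0.7000, 0.0000 + -1.2124) = (0.7000, -1.2124)
link 1: phi[1] = -60 + 65 = 5 deg
  cos(5 deg) = 0.9962, sin(5 deg) = 0.0872
  joint[2] = (0.7000, -1.2124) + 5.6 * (0.9962, 0.0872) = (0.7000 + 5.5787, -1.2124 + 0.4881) = (6.2787, -0.7244)
link 2: phi[2] = -60 + 65 + -50 = -45 deg
  cos(-45 deg) = 0.7071, sin(-45 deg) = -0.7071
  joint[3] = (6.2787, -0.7244) + 8 * (0.7071, -0.7071) = (6.2787 + 5.6569, -0.7244 + -5.6569) = (11.9355, -6.3812)
link 3: phi[3] = -60 + 65 + -50 + 125 = 80 deg
  cos(80 deg) = 0.1736, sin(80 deg) = 0.9848
  joint[4] = (11.9355, -6.3812) + 2.8 * (0.1736, 0.9848) = (11.9355 + 0.4862, -6.3812 + 2.7575) = (12.4218, -3.6238)
End effector: (12.4218, -3.6238)

Answer: 12.4218 -3.6238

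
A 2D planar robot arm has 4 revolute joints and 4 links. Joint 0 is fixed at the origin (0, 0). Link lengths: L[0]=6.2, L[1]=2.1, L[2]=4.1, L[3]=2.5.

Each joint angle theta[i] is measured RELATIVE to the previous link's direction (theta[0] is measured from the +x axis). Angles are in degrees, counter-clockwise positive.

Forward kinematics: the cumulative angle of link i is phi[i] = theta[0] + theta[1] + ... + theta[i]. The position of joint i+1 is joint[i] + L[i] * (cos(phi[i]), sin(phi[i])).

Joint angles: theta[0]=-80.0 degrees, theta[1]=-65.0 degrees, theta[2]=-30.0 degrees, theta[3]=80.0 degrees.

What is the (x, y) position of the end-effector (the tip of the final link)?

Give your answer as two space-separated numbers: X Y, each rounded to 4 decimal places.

joint[0] = (0.0000, 0.0000)  (base)
link 0: phi[0] = -80 = -80 deg
  cos(-80 deg) = 0.1736, sin(-80 deg) = -0.9848
  joint[1] = (0.0000, 0.0000) + 6.2 * (0.1736, -0.9848) = (0.0000 + 1.0766, 0.0000 + -6.1058) = (1.0766, -6.1058)
link 1: phi[1] = -80 + -65 = -145 deg
  cos(-145 deg) = -0.8192, sin(-145 deg) = -0.5736
  joint[2] = (1.0766, -6.1058) + 2.1 * (-0.8192, -0.5736) = (1.0766 + -1.7202, -6.1058 + -1.2045) = (-0.6436, -7.3103)
link 2: phi[2] = -80 + -65 + -30 = -175 deg
  cos(-175 deg) = -0.9962, sin(-175 deg) = -0.0872
  joint[3] = (-0.6436, -7.3103) + 4.1 * (-0.9962, -0.0872) = (-0.6436 + -4.0844, -7.3103 + -0.3573) = (-4.7280, -7.6677)
link 3: phi[3] = -80 + -65 + -30 + 80 = -95 deg
  cos(-95 deg) = -0.0872, sin(-95 deg) = -0.9962
  joint[4] = (-4.7280, -7.6677) + 2.5 * (-0.0872, -0.9962) = (-4.7280 + -0.2179, -7.6677 + -2.4905) = (-4.9459, -10.1581)
End effector: (-4.9459, -10.1581)

Answer: -4.9459 -10.1581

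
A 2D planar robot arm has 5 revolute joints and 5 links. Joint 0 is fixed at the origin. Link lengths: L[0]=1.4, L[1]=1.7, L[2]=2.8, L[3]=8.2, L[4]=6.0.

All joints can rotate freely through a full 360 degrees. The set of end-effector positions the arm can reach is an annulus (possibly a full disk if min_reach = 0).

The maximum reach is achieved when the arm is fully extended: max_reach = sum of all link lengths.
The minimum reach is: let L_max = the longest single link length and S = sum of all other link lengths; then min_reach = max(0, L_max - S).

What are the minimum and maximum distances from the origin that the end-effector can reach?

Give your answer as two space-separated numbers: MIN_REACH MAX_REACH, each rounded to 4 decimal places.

Answer: 0.0000 20.1000

Derivation:
Link lengths: [1.4, 1.7, 2.8, 8.2, 6.0]
max_reach = 1.4 + 1.7 + 2.8 + 8.2 + 6 = 20.1
L_max = max([1.4, 1.7, 2.8, 8.2, 6.0]) = 8.2
S (sum of others) = 20.1 - 8.2 = 11.9
min_reach = max(0, 8.2 - 11.9) = max(0, -3.7) = 0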